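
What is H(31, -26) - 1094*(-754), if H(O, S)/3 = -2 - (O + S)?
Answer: 824855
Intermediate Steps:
H(O, S) = -6 - 3*O - 3*S (H(O, S) = 3*(-2 - (O + S)) = 3*(-2 + (-O - S)) = 3*(-2 - O - S) = -6 - 3*O - 3*S)
H(31, -26) - 1094*(-754) = (-6 - 3*31 - 3*(-26)) - 1094*(-754) = (-6 - 93 + 78) + 824876 = -21 + 824876 = 824855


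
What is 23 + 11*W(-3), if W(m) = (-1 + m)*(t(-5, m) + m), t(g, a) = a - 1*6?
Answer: 551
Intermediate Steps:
t(g, a) = -6 + a (t(g, a) = a - 6 = -6 + a)
W(m) = (-1 + m)*(-6 + 2*m) (W(m) = (-1 + m)*((-6 + m) + m) = (-1 + m)*(-6 + 2*m))
23 + 11*W(-3) = 23 + 11*(6 - 8*(-3) + 2*(-3)**2) = 23 + 11*(6 + 24 + 2*9) = 23 + 11*(6 + 24 + 18) = 23 + 11*48 = 23 + 528 = 551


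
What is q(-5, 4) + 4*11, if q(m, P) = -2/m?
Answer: 222/5 ≈ 44.400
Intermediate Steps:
q(-5, 4) + 4*11 = -2/(-5) + 4*11 = -2*(-1/5) + 44 = 2/5 + 44 = 222/5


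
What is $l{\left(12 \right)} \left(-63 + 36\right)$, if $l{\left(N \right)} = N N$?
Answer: $-3888$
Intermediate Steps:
$l{\left(N \right)} = N^{2}$
$l{\left(12 \right)} \left(-63 + 36\right) = 12^{2} \left(-63 + 36\right) = 144 \left(-27\right) = -3888$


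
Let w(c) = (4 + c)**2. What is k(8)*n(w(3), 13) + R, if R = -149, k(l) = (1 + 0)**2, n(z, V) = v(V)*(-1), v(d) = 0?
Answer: -149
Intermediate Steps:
n(z, V) = 0 (n(z, V) = 0*(-1) = 0)
k(l) = 1 (k(l) = 1**2 = 1)
k(8)*n(w(3), 13) + R = 1*0 - 149 = 0 - 149 = -149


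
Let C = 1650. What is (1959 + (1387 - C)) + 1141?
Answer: 2837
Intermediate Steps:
(1959 + (1387 - C)) + 1141 = (1959 + (1387 - 1*1650)) + 1141 = (1959 + (1387 - 1650)) + 1141 = (1959 - 263) + 1141 = 1696 + 1141 = 2837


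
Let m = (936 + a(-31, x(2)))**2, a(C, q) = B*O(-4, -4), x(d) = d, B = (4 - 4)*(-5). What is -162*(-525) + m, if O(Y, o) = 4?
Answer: 961146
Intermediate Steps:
B = 0 (B = 0*(-5) = 0)
a(C, q) = 0 (a(C, q) = 0*4 = 0)
m = 876096 (m = (936 + 0)**2 = 936**2 = 876096)
-162*(-525) + m = -162*(-525) + 876096 = 85050 + 876096 = 961146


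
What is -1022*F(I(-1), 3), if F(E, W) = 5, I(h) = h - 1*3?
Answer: -5110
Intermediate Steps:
I(h) = -3 + h (I(h) = h - 3 = -3 + h)
-1022*F(I(-1), 3) = -1022*5 = -5110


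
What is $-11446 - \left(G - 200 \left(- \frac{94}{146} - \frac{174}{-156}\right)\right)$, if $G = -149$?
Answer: $- \frac{10631353}{949} \approx -11203.0$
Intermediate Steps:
$-11446 - \left(G - 200 \left(- \frac{94}{146} - \frac{174}{-156}\right)\right) = -11446 - \left(-149 - 200 \left(- \frac{94}{146} - \frac{174}{-156}\right)\right) = -11446 - \left(-149 - 200 \left(\left(-94\right) \frac{1}{146} - - \frac{29}{26}\right)\right) = -11446 - \left(-149 - 200 \left(- \frac{47}{73} + \frac{29}{26}\right)\right) = -11446 - \left(-149 - \frac{89500}{949}\right) = -11446 - - \frac{230901}{949} = -11446 + \frac{230901}{949} = - \frac{10631353}{949}$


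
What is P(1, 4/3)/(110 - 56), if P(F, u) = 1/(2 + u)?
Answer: 1/180 ≈ 0.0055556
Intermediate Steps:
P(1, 4/3)/(110 - 56) = 1/((110 - 56)*(2 + 4/3)) = 1/(54*(2 + 4*(⅓))) = 1/(54*(2 + 4/3)) = 1/(54*(10/3)) = (1/54)*(3/10) = 1/180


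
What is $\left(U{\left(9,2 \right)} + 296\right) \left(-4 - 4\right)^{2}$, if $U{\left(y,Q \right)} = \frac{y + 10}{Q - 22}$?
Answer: $\frac{94416}{5} \approx 18883.0$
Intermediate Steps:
$U{\left(y,Q \right)} = \frac{10 + y}{-22 + Q}$
$\left(U{\left(9,2 \right)} + 296\right) \left(-4 - 4\right)^{2} = \left(\frac{10 + 9}{-22 + 2} + 296\right) \left(-4 - 4\right)^{2} = \left(\frac{1}{-20} \cdot 19 + 296\right) \left(-8\right)^{2} = \left(\left(- \frac{1}{20}\right) 19 + 296\right) 64 = \left(- \frac{19}{20} + 296\right) 64 = \frac{5901}{20} \cdot 64 = \frac{94416}{5}$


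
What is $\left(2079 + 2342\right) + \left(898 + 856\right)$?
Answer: $6175$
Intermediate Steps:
$\left(2079 + 2342\right) + \left(898 + 856\right) = 4421 + 1754 = 6175$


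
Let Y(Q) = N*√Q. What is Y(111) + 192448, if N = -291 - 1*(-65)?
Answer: 192448 - 226*√111 ≈ 1.9007e+5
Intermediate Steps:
N = -226 (N = -291 + 65 = -226)
Y(Q) = -226*√Q
Y(111) + 192448 = -226*√111 + 192448 = 192448 - 226*√111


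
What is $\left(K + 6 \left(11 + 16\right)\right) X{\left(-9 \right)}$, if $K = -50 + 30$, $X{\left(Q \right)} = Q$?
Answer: $-1278$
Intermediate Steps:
$K = -20$
$\left(K + 6 \left(11 + 16\right)\right) X{\left(-9 \right)} = \left(-20 + 6 \left(11 + 16\right)\right) \left(-9\right) = \left(-20 + 6 \cdot 27\right) \left(-9\right) = \left(-20 + 162\right) \left(-9\right) = 142 \left(-9\right) = -1278$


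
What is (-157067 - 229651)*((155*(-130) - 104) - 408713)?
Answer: 165889260306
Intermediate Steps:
(-157067 - 229651)*((155*(-130) - 104) - 408713) = -386718*((-20150 - 104) - 408713) = -386718*(-20254 - 408713) = -386718*(-428967) = 165889260306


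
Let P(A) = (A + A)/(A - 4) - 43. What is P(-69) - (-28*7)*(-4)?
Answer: -60233/73 ≈ -825.11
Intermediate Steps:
P(A) = -43 + 2*A/(-4 + A) (P(A) = (2*A)/(-4 + A) - 43 = 2*A/(-4 + A) - 43 = -43 + 2*A/(-4 + A))
P(-69) - (-28*7)*(-4) = (172 - 41*(-69))/(-4 - 69) - (-28*7)*(-4) = (172 + 2829)/(-73) - (-196)*(-4) = -1/73*3001 - 1*784 = -3001/73 - 784 = -60233/73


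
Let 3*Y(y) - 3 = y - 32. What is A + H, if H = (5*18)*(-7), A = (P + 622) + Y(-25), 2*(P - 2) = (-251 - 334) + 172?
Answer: -461/2 ≈ -230.50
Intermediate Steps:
Y(y) = -29/3 + y/3 (Y(y) = 1 + (y - 32)/3 = 1 + (-32 + y)/3 = 1 + (-32/3 + y/3) = -29/3 + y/3)
P = -409/2 (P = 2 + ((-251 - 334) + 172)/2 = 2 + (-585 + 172)/2 = 2 + (1/2)*(-413) = 2 - 413/2 = -409/2 ≈ -204.50)
A = 799/2 (A = (-409/2 + 622) + (-29/3 + (1/3)*(-25)) = 835/2 + (-29/3 - 25/3) = 835/2 - 18 = 799/2 ≈ 399.50)
H = -630 (H = 90*(-7) = -630)
A + H = 799/2 - 630 = -461/2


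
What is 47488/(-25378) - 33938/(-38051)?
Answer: -472843662/482829139 ≈ -0.97932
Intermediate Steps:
47488/(-25378) - 33938/(-38051) = 47488*(-1/25378) - 33938*(-1/38051) = -23744/12689 + 33938/38051 = -472843662/482829139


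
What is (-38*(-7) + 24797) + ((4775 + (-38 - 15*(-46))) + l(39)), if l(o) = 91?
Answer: 30581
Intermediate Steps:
(-38*(-7) + 24797) + ((4775 + (-38 - 15*(-46))) + l(39)) = (-38*(-7) + 24797) + ((4775 + (-38 - 15*(-46))) + 91) = (266 + 24797) + ((4775 + (-38 + 690)) + 91) = 25063 + ((4775 + 652) + 91) = 25063 + (5427 + 91) = 25063 + 5518 = 30581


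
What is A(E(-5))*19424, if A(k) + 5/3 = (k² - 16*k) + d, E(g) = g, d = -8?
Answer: 5555264/3 ≈ 1.8518e+6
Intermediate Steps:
A(k) = -29/3 + k² - 16*k (A(k) = -5/3 + ((k² - 16*k) - 8) = -5/3 + (-8 + k² - 16*k) = -29/3 + k² - 16*k)
A(E(-5))*19424 = (-29/3 + (-5)² - 16*(-5))*19424 = (-29/3 + 25 + 80)*19424 = (286/3)*19424 = 5555264/3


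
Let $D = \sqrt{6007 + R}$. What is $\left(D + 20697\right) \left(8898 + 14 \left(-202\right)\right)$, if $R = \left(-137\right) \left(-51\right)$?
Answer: $125630790 + 6070 \sqrt{12994} \approx 1.2632 \cdot 10^{8}$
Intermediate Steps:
$R = 6987$
$D = \sqrt{12994}$ ($D = \sqrt{6007 + 6987} = \sqrt{12994} \approx 113.99$)
$\left(D + 20697\right) \left(8898 + 14 \left(-202\right)\right) = \left(\sqrt{12994} + 20697\right) \left(8898 + 14 \left(-202\right)\right) = \left(20697 + \sqrt{12994}\right) \left(8898 - 2828\right) = \left(20697 + \sqrt{12994}\right) 6070 = 125630790 + 6070 \sqrt{12994}$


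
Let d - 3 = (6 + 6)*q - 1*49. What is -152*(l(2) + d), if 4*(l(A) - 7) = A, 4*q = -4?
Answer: 7676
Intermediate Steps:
q = -1 (q = (¼)*(-4) = -1)
l(A) = 7 + A/4
d = -58 (d = 3 + ((6 + 6)*(-1) - 1*49) = 3 + (12*(-1) - 49) = 3 + (-12 - 49) = 3 - 61 = -58)
-152*(l(2) + d) = -152*((7 + (¼)*2) - 58) = -152*((7 + ½) - 58) = -152*(15/2 - 58) = -152*(-101/2) = 7676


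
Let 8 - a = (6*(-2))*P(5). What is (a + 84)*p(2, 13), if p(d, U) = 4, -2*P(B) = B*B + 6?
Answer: -376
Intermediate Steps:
P(B) = -3 - B**2/2 (P(B) = -(B*B + 6)/2 = -(B**2 + 6)/2 = -(6 + B**2)/2 = -3 - B**2/2)
a = -178 (a = 8 - 6*(-2)*(-3 - 1/2*5**2) = 8 - (-12)*(-3 - 1/2*25) = 8 - (-12)*(-3 - 25/2) = 8 - (-12)*(-31)/2 = 8 - 1*186 = 8 - 186 = -178)
(a + 84)*p(2, 13) = (-178 + 84)*4 = -94*4 = -376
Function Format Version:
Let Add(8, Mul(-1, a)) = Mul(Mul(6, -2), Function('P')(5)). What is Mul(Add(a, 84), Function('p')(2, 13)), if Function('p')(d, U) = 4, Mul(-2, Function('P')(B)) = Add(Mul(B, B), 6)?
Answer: -376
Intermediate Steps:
Function('P')(B) = Add(-3, Mul(Rational(-1, 2), Pow(B, 2))) (Function('P')(B) = Mul(Rational(-1, 2), Add(Mul(B, B), 6)) = Mul(Rational(-1, 2), Add(Pow(B, 2), 6)) = Mul(Rational(-1, 2), Add(6, Pow(B, 2))) = Add(-3, Mul(Rational(-1, 2), Pow(B, 2))))
a = -178 (a = Add(8, Mul(-1, Mul(Mul(6, -2), Add(-3, Mul(Rational(-1, 2), Pow(5, 2)))))) = Add(8, Mul(-1, Mul(-12, Add(-3, Mul(Rational(-1, 2), 25))))) = Add(8, Mul(-1, Mul(-12, Add(-3, Rational(-25, 2))))) = Add(8, Mul(-1, Mul(-12, Rational(-31, 2)))) = Add(8, Mul(-1, 186)) = Add(8, -186) = -178)
Mul(Add(a, 84), Function('p')(2, 13)) = Mul(Add(-178, 84), 4) = Mul(-94, 4) = -376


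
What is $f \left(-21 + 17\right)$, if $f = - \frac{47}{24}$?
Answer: $\frac{47}{6} \approx 7.8333$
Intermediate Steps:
$f = - \frac{47}{24}$ ($f = \left(-47\right) \frac{1}{24} = - \frac{47}{24} \approx -1.9583$)
$f \left(-21 + 17\right) = - \frac{47 \left(-21 + 17\right)}{24} = \left(- \frac{47}{24}\right) \left(-4\right) = \frac{47}{6}$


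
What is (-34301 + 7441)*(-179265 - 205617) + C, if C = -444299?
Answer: 10337486221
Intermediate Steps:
(-34301 + 7441)*(-179265 - 205617) + C = (-34301 + 7441)*(-179265 - 205617) - 444299 = -26860*(-384882) - 444299 = 10337930520 - 444299 = 10337486221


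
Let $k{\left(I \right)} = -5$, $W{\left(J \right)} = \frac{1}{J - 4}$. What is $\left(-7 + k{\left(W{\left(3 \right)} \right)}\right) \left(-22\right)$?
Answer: $264$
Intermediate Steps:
$W{\left(J \right)} = \frac{1}{-4 + J}$
$\left(-7 + k{\left(W{\left(3 \right)} \right)}\right) \left(-22\right) = \left(-7 - 5\right) \left(-22\right) = \left(-12\right) \left(-22\right) = 264$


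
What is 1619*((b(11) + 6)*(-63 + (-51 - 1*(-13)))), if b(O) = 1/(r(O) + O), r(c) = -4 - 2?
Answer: -5069089/5 ≈ -1.0138e+6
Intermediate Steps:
r(c) = -6
b(O) = 1/(-6 + O)
1619*((b(11) + 6)*(-63 + (-51 - 1*(-13)))) = 1619*((1/(-6 + 11) + 6)*(-63 + (-51 - 1*(-13)))) = 1619*((1/5 + 6)*(-63 + (-51 + 13))) = 1619*((⅕ + 6)*(-63 - 38)) = 1619*((31/5)*(-101)) = 1619*(-3131/5) = -5069089/5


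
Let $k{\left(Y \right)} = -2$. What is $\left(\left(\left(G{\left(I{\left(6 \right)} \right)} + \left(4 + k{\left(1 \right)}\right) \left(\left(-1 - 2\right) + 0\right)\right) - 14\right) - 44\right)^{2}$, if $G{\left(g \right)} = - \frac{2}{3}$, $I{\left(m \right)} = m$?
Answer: $\frac{37636}{9} \approx 4181.8$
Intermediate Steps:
$G{\left(g \right)} = - \frac{2}{3}$ ($G{\left(g \right)} = \left(-2\right) \frac{1}{3} = - \frac{2}{3}$)
$\left(\left(\left(G{\left(I{\left(6 \right)} \right)} + \left(4 + k{\left(1 \right)}\right) \left(\left(-1 - 2\right) + 0\right)\right) - 14\right) - 44\right)^{2} = \left(\left(\left(- \frac{2}{3} + \left(4 - 2\right) \left(\left(-1 - 2\right) + 0\right)\right) - 14\right) - 44\right)^{2} = \left(\left(\left(- \frac{2}{3} + 2 \left(-3 + 0\right)\right) - 14\right) - 44\right)^{2} = \left(\left(\left(- \frac{2}{3} + 2 \left(-3\right)\right) - 14\right) - 44\right)^{2} = \left(\left(\left(- \frac{2}{3} - 6\right) - 14\right) - 44\right)^{2} = \left(\left(- \frac{20}{3} - 14\right) - 44\right)^{2} = \left(- \frac{62}{3} - 44\right)^{2} = \left(- \frac{194}{3}\right)^{2} = \frac{37636}{9}$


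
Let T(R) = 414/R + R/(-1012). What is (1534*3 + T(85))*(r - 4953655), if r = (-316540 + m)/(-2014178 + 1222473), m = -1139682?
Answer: -1554127036906701932999/68102464100 ≈ -2.2820e+10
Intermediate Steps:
T(R) = 414/R - R/1012 (T(R) = 414/R + R*(-1/1012) = 414/R - R/1012)
r = 1456222/791705 (r = (-316540 - 1139682)/(-2014178 + 1222473) = -1456222/(-791705) = -1456222*(-1/791705) = 1456222/791705 ≈ 1.8393)
(1534*3 + T(85))*(r - 4953655) = (1534*3 + (414/85 - 1/1012*85))*(1456222/791705 - 4953655) = (4602 + (414*(1/85) - 85/1012))*(-3921831975553/791705) = (4602 + (414/85 - 85/1012))*(-3921831975553/791705) = (4602 + 411743/86020)*(-3921831975553/791705) = (396275783/86020)*(-3921831975553/791705) = -1554127036906701932999/68102464100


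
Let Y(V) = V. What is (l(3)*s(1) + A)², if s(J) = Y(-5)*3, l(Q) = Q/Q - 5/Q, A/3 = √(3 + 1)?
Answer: 256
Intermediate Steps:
A = 6 (A = 3*√(3 + 1) = 3*√4 = 3*2 = 6)
l(Q) = 1 - 5/Q
s(J) = -15 (s(J) = -5*3 = -15)
(l(3)*s(1) + A)² = (((-5 + 3)/3)*(-15) + 6)² = (((⅓)*(-2))*(-15) + 6)² = (-⅔*(-15) + 6)² = (10 + 6)² = 16² = 256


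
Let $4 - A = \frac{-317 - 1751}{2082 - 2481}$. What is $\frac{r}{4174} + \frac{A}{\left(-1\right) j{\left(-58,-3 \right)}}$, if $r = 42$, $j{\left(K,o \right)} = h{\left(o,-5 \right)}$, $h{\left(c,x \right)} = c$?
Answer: $- \frac{959927}{2498139} \approx -0.38426$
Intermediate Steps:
$j{\left(K,o \right)} = o$
$A = - \frac{472}{399}$ ($A = 4 - \frac{-317 - 1751}{2082 - 2481} = 4 - - \frac{2068}{-399} = 4 - \left(-2068\right) \left(- \frac{1}{399}\right) = 4 - \frac{2068}{399} = - \frac{472}{399} \approx -1.183$)
$\frac{r}{4174} + \frac{A}{\left(-1\right) j{\left(-58,-3 \right)}} = \frac{42}{4174} - \frac{472}{399 \left(\left(-1\right) \left(-3\right)\right)} = 42 \cdot \frac{1}{4174} - \frac{472}{399 \cdot 3} = \frac{21}{2087} - \frac{472}{1197} = - \frac{959927}{2498139}$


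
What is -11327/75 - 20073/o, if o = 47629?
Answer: -540999158/3572175 ≈ -151.45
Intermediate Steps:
-11327/75 - 20073/o = -11327/75 - 20073/47629 = -540999158/3572175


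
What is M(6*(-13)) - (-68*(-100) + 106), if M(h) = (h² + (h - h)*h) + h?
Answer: -900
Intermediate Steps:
M(h) = h + h² (M(h) = (h² + 0*h) + h = (h² + 0) + h = h² + h = h + h²)
M(6*(-13)) - (-68*(-100) + 106) = (6*(-13))*(1 + 6*(-13)) - (-68*(-100) + 106) = -78*(1 - 78) - (6800 + 106) = -78*(-77) - 1*6906 = 6006 - 6906 = -900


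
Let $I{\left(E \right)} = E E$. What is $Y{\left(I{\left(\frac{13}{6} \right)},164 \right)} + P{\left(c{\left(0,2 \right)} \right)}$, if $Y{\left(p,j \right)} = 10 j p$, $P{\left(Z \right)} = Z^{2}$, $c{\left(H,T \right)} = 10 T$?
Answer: $\frac{72890}{9} \approx 8098.9$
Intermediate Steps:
$I{\left(E \right)} = E^{2}$
$Y{\left(p,j \right)} = 10 j p$
$Y{\left(I{\left(\frac{13}{6} \right)},164 \right)} + P{\left(c{\left(0,2 \right)} \right)} = 10 \cdot 164 \left(\frac{13}{6}\right)^{2} + \left(10 \cdot 2\right)^{2} = 10 \cdot 164 \left(13 \cdot \frac{1}{6}\right)^{2} + 20^{2} = 10 \cdot 164 \left(\frac{13}{6}\right)^{2} + 400 = 10 \cdot 164 \cdot \frac{169}{36} + 400 = \frac{69290}{9} + 400 = \frac{72890}{9}$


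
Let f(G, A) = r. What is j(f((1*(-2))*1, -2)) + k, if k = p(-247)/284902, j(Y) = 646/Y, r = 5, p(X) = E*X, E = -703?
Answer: 184914897/1424510 ≈ 129.81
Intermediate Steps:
p(X) = -703*X
f(G, A) = 5
k = 173641/284902 (k = -703*(-247)/284902 = 173641*(1/284902) = 173641/284902 ≈ 0.60948)
j(f((1*(-2))*1, -2)) + k = 646/5 + 173641/284902 = 184914897/1424510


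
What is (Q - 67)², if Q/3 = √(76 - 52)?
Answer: 4705 - 804*√6 ≈ 2735.6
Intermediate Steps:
Q = 6*√6 (Q = 3*√(76 - 52) = 3*√24 = 3*(2*√6) = 6*√6 ≈ 14.697)
(Q - 67)² = (6*√6 - 67)² = (-67 + 6*√6)²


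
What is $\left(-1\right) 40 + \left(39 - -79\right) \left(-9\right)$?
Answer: $-1102$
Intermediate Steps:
$\left(-1\right) 40 + \left(39 - -79\right) \left(-9\right) = -40 + \left(39 + 79\right) \left(-9\right) = -40 + 118 \left(-9\right) = -40 - 1062 = -1102$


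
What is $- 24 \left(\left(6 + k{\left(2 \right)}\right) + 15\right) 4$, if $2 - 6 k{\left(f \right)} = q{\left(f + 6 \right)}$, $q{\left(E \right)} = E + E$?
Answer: $-1792$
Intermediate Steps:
$q{\left(E \right)} = 2 E$
$k{\left(f \right)} = - \frac{5}{3} - \frac{f}{3}$ ($k{\left(f \right)} = \frac{1}{3} - \frac{2 \left(f + 6\right)}{6} = \frac{1}{3} - \frac{2 \left(6 + f\right)}{6} = \frac{1}{3} - \frac{12 + 2 f}{6} = \frac{1}{3} - \left(2 + \frac{f}{3}\right) = - \frac{5}{3} - \frac{f}{3}$)
$- 24 \left(\left(6 + k{\left(2 \right)}\right) + 15\right) 4 = - 24 \left(\left(6 - \frac{7}{3}\right) + 15\right) 4 = - 24 \left(\frac{11}{3} + 15\right) 4 = \left(-24\right) \frac{56}{3} \cdot 4 = \left(-448\right) 4 = -1792$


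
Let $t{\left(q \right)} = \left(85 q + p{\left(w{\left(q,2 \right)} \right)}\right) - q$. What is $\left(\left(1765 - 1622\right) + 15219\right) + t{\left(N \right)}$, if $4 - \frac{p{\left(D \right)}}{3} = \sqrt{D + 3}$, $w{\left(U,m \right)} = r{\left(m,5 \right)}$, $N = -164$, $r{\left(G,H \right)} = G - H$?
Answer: $1598$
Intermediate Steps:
$w{\left(U,m \right)} = -5 + m$ ($w{\left(U,m \right)} = m - 5 = -5 + m$)
$p{\left(D \right)} = 12 - 3 \sqrt{3 + D}$ ($p{\left(D \right)} = 12 - 3 \sqrt{D + 3} = 12 - 3 \sqrt{3 + D}$)
$t{\left(q \right)} = 12 + 84 q$ ($t{\left(q \right)} = \left(85 q + \left(12 - 3 \sqrt{3 + \left(-5 + 2\right)}\right)\right) - q = \left(85 q + \left(12 - 3 \sqrt{3 - 3}\right)\right) - q = \left(85 q + \left(12 - 3 \sqrt{0}\right)\right) - q = \left(85 q + \left(12 - 0\right)\right) - q = \left(85 q + \left(12 + 0\right)\right) - q = \left(85 q + 12\right) - q = \left(12 + 85 q\right) - q = 12 + 84 q$)
$\left(\left(1765 - 1622\right) + 15219\right) + t{\left(N \right)} = \left(\left(1765 - 1622\right) + 15219\right) + \left(12 + 84 \left(-164\right)\right) = \left(143 + 15219\right) + \left(12 - 13776\right) = 15362 - 13764 = 1598$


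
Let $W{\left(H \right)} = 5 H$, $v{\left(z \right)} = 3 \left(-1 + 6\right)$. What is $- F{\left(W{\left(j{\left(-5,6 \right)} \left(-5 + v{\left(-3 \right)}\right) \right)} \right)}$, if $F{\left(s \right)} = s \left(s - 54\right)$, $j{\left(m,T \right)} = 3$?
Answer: $-14400$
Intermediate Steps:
$v{\left(z \right)} = 15$ ($v{\left(z \right)} = 3 \cdot 5 = 15$)
$F{\left(s \right)} = s \left(-54 + s\right)$
$- F{\left(W{\left(j{\left(-5,6 \right)} \left(-5 + v{\left(-3 \right)}\right) \right)} \right)} = - 5 \cdot 3 \left(-5 + 15\right) \left(-54 + 5 \cdot 3 \left(-5 + 15\right)\right) = - 5 \cdot 3 \cdot 10 \left(-54 + 5 \cdot 3 \cdot 10\right) = - 5 \cdot 30 \left(-54 + 5 \cdot 30\right) = - 150 \left(-54 + 150\right) = - 150 \cdot 96 = \left(-1\right) 14400 = -14400$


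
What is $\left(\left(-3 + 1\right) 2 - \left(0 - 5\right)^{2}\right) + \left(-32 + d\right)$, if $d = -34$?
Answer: $-95$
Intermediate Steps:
$\left(\left(-3 + 1\right) 2 - \left(0 - 5\right)^{2}\right) + \left(-32 + d\right) = \left(\left(-3 + 1\right) 2 - \left(0 - 5\right)^{2}\right) - 66 = \left(\left(-2\right) 2 - \left(-5\right)^{2}\right) - 66 = \left(-4 - 25\right) - 66 = -29 - 66 = -95$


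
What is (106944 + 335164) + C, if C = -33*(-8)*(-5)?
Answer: 440788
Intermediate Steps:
C = -1320 (C = 264*(-5) = -1320)
(106944 + 335164) + C = (106944 + 335164) - 1320 = 442108 - 1320 = 440788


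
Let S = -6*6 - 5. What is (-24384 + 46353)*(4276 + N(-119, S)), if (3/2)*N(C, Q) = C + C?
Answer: 90453696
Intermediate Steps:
S = -41 (S = -36 - 5 = -41)
N(C, Q) = 4*C/3 (N(C, Q) = 2*(C + C)/3 = 2*(2*C)/3 = 4*C/3)
(-24384 + 46353)*(4276 + N(-119, S)) = (-24384 + 46353)*(4276 + (4/3)*(-119)) = 21969*(4276 - 476/3) = 21969*(12352/3) = 90453696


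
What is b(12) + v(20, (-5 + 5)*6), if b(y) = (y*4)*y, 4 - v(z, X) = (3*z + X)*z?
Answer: -620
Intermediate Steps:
v(z, X) = 4 - z*(X + 3*z) (v(z, X) = 4 - (3*z + X)*z = 4 - (X + 3*z)*z = 4 - z*(X + 3*z))
b(y) = 4*y² (b(y) = (4*y)*y = 4*y²)
b(12) + v(20, (-5 + 5)*6) = 4*12² + (4 - 3*20² - 1*(-5 + 5)*6*20) = 4*144 + (4 - 3*400 - 1*0*6*20) = 576 + (4 - 1200 - 1*0*20) = 576 + (4 - 1200 + 0) = 576 - 1196 = -620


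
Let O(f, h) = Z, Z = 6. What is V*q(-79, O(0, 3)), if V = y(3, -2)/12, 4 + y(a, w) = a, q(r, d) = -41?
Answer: 41/12 ≈ 3.4167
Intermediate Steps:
O(f, h) = 6
y(a, w) = -4 + a
V = -1/12 (V = (-4 + 3)/12 = -1*1/12 = -1/12 ≈ -0.083333)
V*q(-79, O(0, 3)) = -1/12*(-41) = 41/12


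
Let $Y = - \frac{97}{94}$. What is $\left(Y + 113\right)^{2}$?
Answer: $\frac{110775625}{8836} \approx 12537.0$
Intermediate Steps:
$Y = - \frac{97}{94}$ ($Y = \left(-97\right) \frac{1}{94} = - \frac{97}{94} \approx -1.0319$)
$\left(Y + 113\right)^{2} = \left(- \frac{97}{94} + 113\right)^{2} = \left(\frac{10525}{94}\right)^{2} = \frac{110775625}{8836}$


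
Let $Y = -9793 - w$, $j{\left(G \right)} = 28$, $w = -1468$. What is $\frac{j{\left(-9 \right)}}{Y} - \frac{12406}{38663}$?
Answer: $- \frac{104362514}{321869475} \approx -0.32424$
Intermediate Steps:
$Y = -8325$ ($Y = -9793 - -1468 = -9793 + 1468 = -8325$)
$\frac{j{\left(-9 \right)}}{Y} - \frac{12406}{38663} = \frac{28}{-8325} - \frac{12406}{38663} = 28 \left(- \frac{1}{8325}\right) - \frac{12406}{38663} = - \frac{28}{8325} - \frac{12406}{38663} = - \frac{104362514}{321869475}$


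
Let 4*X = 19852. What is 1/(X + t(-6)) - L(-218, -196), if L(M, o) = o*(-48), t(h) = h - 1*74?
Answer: -45939263/4883 ≈ -9408.0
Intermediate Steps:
X = 4963 (X = (1/4)*19852 = 4963)
t(h) = -74 + h (t(h) = h - 74 = -74 + h)
L(M, o) = -48*o
1/(X + t(-6)) - L(-218, -196) = 1/(4963 + (-74 - 6)) - (-48)*(-196) = 1/(4963 - 80) - 1*9408 = 1/4883 - 9408 = -45939263/4883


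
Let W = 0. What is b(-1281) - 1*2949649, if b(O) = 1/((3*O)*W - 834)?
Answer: -2460007267/834 ≈ -2.9496e+6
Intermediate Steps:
b(O) = -1/834 (b(O) = 1/((3*O)*0 - 834) = 1/(0 - 834) = 1/(-834) = -1/834)
b(-1281) - 1*2949649 = -1/834 - 1*2949649 = -1/834 - 2949649 = -2460007267/834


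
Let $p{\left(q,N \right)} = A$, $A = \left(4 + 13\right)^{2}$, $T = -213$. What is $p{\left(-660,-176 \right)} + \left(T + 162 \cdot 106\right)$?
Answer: $17248$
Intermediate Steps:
$A = 289$ ($A = 17^{2} = 289$)
$p{\left(q,N \right)} = 289$
$p{\left(-660,-176 \right)} + \left(T + 162 \cdot 106\right) = 289 + \left(-213 + 162 \cdot 106\right) = 289 + \left(-213 + 17172\right) = 289 + 16959 = 17248$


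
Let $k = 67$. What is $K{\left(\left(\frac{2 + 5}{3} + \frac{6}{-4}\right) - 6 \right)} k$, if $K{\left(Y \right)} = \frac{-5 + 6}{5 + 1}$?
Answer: $\frac{67}{6} \approx 11.167$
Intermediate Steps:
$K{\left(Y \right)} = \frac{1}{6}$ ($K{\left(Y \right)} = 1 \cdot \frac{1}{6} = \frac{1}{6}$)
$K{\left(\left(\frac{2 + 5}{3} + \frac{6}{-4}\right) - 6 \right)} k = \frac{1}{6} \cdot 67 = \frac{67}{6}$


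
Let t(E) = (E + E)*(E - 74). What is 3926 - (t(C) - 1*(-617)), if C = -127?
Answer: -47745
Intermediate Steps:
t(E) = 2*E*(-74 + E) (t(E) = (2*E)*(-74 + E) = 2*E*(-74 + E))
3926 - (t(C) - 1*(-617)) = 3926 - (2*(-127)*(-74 - 127) - 1*(-617)) = 3926 - (2*(-127)*(-201) + 617) = 3926 - (51054 + 617) = 3926 - 1*51671 = 3926 - 51671 = -47745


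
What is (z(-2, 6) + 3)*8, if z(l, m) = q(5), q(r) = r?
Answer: 64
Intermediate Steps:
z(l, m) = 5
(z(-2, 6) + 3)*8 = (5 + 3)*8 = 8*8 = 64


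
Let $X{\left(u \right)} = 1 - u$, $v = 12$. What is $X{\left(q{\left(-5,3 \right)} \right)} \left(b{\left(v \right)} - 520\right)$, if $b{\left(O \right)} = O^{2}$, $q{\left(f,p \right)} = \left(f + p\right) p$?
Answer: $-2632$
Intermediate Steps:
$q{\left(f,p \right)} = p \left(f + p\right)$
$X{\left(q{\left(-5,3 \right)} \right)} \left(b{\left(v \right)} - 520\right) = \left(1 - 3 \left(-5 + 3\right)\right) \left(12^{2} - 520\right) = \left(1 - 3 \left(-2\right)\right) \left(144 - 520\right) = \left(1 - -6\right) \left(-376\right) = \left(1 + 6\right) \left(-376\right) = 7 \left(-376\right) = -2632$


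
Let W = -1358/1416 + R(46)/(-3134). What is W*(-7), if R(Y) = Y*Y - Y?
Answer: 12577411/1109436 ≈ 11.337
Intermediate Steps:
R(Y) = Y**2 - Y
W = -1796773/1109436 (W = -1358/1416 + (46*(-1 + 46))/(-3134) = -1358*1/1416 + (46*45)*(-1/3134) = -679/708 + 2070*(-1/3134) = -679/708 - 1035/1567 = -1796773/1109436 ≈ -1.6195)
W*(-7) = -1796773/1109436*(-7) = 12577411/1109436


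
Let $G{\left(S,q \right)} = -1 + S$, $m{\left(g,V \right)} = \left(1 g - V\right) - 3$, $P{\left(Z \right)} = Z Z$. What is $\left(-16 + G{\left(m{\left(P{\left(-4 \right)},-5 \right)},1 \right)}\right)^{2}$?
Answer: $1$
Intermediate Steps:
$P{\left(Z \right)} = Z^{2}$
$m{\left(g,V \right)} = -3 + g - V$ ($m{\left(g,V \right)} = \left(g - V\right) - 3 = -3 + g - V$)
$\left(-16 + G{\left(m{\left(P{\left(-4 \right)},-5 \right)},1 \right)}\right)^{2} = \left(-16 - -17\right)^{2} = \left(-16 + \left(-1 + \left(-3 + 16 + 5\right)\right)\right)^{2} = \left(-16 + \left(-1 + 18\right)\right)^{2} = \left(-16 + 17\right)^{2} = 1^{2} = 1$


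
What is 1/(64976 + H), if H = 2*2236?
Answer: 1/69448 ≈ 1.4399e-5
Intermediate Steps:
H = 4472
1/(64976 + H) = 1/(64976 + 4472) = 1/69448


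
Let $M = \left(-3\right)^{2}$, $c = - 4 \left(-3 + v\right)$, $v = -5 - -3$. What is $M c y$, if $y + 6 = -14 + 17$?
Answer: $-540$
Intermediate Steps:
$y = -3$ ($y = -6 + \left(-14 + 17\right) = -6 + 3 = -3$)
$v = -2$ ($v = -5 + 3 = -2$)
$c = 20$ ($c = - 4 \left(-3 - 2\right) = \left(-4\right) \left(-5\right) = 20$)
$M = 9$
$M c y = 9 \cdot 20 \left(-3\right) = 180 \left(-3\right) = -540$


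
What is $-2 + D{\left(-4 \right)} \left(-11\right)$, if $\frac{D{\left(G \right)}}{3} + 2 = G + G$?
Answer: $328$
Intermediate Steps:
$D{\left(G \right)} = -6 + 6 G$ ($D{\left(G \right)} = -6 + 3 \left(G + G\right) = -6 + 3 \cdot 2 G = -6 + 6 G$)
$-2 + D{\left(-4 \right)} \left(-11\right) = -2 + \left(-6 + 6 \left(-4\right)\right) \left(-11\right) = -2 + \left(-6 - 24\right) \left(-11\right) = -2 - -330 = -2 + 330 = 328$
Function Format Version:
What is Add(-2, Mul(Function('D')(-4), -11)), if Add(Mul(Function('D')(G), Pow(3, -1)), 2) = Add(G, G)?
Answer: 328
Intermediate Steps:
Function('D')(G) = Add(-6, Mul(6, G)) (Function('D')(G) = Add(-6, Mul(3, Add(G, G))) = Add(-6, Mul(3, Mul(2, G))) = Add(-6, Mul(6, G)))
Add(-2, Mul(Function('D')(-4), -11)) = Add(-2, Mul(Add(-6, Mul(6, -4)), -11)) = Add(-2, Mul(Add(-6, -24), -11)) = Add(-2, Mul(-30, -11)) = Add(-2, 330) = 328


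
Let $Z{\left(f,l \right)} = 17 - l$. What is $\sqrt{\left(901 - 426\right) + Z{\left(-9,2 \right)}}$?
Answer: $7 \sqrt{10} \approx 22.136$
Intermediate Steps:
$\sqrt{\left(901 - 426\right) + Z{\left(-9,2 \right)}} = \sqrt{\left(901 - 426\right) + \left(17 - 2\right)} = \sqrt{475 + \left(17 - 2\right)} = \sqrt{475 + 15} = \sqrt{490} = 7 \sqrt{10}$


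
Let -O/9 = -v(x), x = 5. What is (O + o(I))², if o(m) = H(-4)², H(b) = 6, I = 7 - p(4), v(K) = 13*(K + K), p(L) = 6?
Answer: 1454436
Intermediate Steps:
v(K) = 26*K (v(K) = 13*(2*K) = 26*K)
I = 1 (I = 7 - 1*6 = 7 - 6 = 1)
o(m) = 36 (o(m) = 6² = 36)
O = 1170 (O = -(-9)*26*5 = -(-9)*130 = -9*(-130) = 1170)
(O + o(I))² = (1170 + 36)² = 1206² = 1454436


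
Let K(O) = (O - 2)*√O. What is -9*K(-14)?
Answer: 144*I*√14 ≈ 538.8*I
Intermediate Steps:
K(O) = √O*(-2 + O) (K(O) = (-2 + O)*√O = √O*(-2 + O))
-9*K(-14) = -9*√(-14)*(-2 - 14) = -9*I*√14*(-16) = -(-144)*I*√14 = 144*I*√14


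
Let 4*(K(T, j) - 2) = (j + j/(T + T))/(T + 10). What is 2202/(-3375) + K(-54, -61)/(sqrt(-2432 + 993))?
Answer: -734/1125 - 44543*I*sqrt(1439)/27352512 ≈ -0.65244 - 0.061775*I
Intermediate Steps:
K(T, j) = 2 + (j + j/(2*T))/(4*(10 + T)) (K(T, j) = 2 + ((j + j/(T + T))/(T + 10))/4 = 2 + ((j + j/((2*T)))/(10 + T))/4 = 2 + ((j + j*(1/(2*T)))/(10 + T))/4 = 2 + ((j + j/(2*T))/(10 + T))/4 = 2 + (j + j/(2*T))/(4*(10 + T)))
2202/(-3375) + K(-54, -61)/(sqrt(-2432 + 993)) = 2202/(-3375) + ((1/8)*(-61 + 16*(-54)**2 + 160*(-54) + 2*(-54)*(-61))/(-54*(10 - 54)))/(sqrt(-2432 + 993)) = 2202*(-1/3375) + ((1/8)*(-1/54)*(-61 + 16*2916 - 8640 + 6588)/(-44))/(sqrt(-1439)) = -734/1125 + ((1/8)*(-1/54)*(-1/44)*(-61 + 46656 - 8640 + 6588))/((I*sqrt(1439))) = -734/1125 + ((1/8)*(-1/54)*(-1/44)*44543)*(-I*sqrt(1439)/1439) = -734/1125 + 44543*(-I*sqrt(1439)/1439)/19008 = -734/1125 - 44543*I*sqrt(1439)/27352512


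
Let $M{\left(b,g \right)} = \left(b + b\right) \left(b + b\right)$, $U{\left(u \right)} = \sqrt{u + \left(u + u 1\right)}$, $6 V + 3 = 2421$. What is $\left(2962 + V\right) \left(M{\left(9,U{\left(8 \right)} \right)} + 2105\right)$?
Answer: $8173585$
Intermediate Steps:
$V = 403$ ($V = - \frac{1}{2} + \frac{1}{6} \cdot 2421 = - \frac{1}{2} + \frac{807}{2} = 403$)
$U{\left(u \right)} = \sqrt{3} \sqrt{u}$ ($U{\left(u \right)} = \sqrt{u + \left(u + u\right)} = \sqrt{u + 2 u} = \sqrt{3 u} = \sqrt{3} \sqrt{u}$)
$M{\left(b,g \right)} = 4 b^{2}$ ($M{\left(b,g \right)} = 2 b 2 b = 4 b^{2}$)
$\left(2962 + V\right) \left(M{\left(9,U{\left(8 \right)} \right)} + 2105\right) = \left(2962 + 403\right) \left(4 \cdot 9^{2} + 2105\right) = 3365 \left(4 \cdot 81 + 2105\right) = 3365 \left(324 + 2105\right) = 3365 \cdot 2429 = 8173585$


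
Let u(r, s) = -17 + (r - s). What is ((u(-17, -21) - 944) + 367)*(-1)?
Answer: 590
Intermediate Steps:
u(r, s) = -17 + r - s
((u(-17, -21) - 944) + 367)*(-1) = (((-17 - 17 - 1*(-21)) - 944) + 367)*(-1) = (((-17 - 17 + 21) - 944) + 367)*(-1) = ((-13 - 944) + 367)*(-1) = (-957 + 367)*(-1) = -590*(-1) = 590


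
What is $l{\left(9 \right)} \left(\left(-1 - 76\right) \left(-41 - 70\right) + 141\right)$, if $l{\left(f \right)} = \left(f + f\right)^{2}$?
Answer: $2814912$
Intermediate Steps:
$l{\left(f \right)} = 4 f^{2}$ ($l{\left(f \right)} = \left(2 f\right)^{2} = 4 f^{2}$)
$l{\left(9 \right)} \left(\left(-1 - 76\right) \left(-41 - 70\right) + 141\right) = 4 \cdot 9^{2} \left(\left(-1 - 76\right) \left(-41 - 70\right) + 141\right) = 4 \cdot 81 \left(\left(-77\right) \left(-111\right) + 141\right) = 324 \left(8547 + 141\right) = 324 \cdot 8688 = 2814912$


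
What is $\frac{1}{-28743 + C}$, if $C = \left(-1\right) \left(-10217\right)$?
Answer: $- \frac{1}{18526} \approx -5.3978 \cdot 10^{-5}$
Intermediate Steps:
$C = 10217$
$\frac{1}{-28743 + C} = \frac{1}{-28743 + 10217} = \frac{1}{-18526} = - \frac{1}{18526}$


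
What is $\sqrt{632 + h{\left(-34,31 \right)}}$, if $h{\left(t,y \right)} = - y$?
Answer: $\sqrt{601} \approx 24.515$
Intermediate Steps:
$\sqrt{632 + h{\left(-34,31 \right)}} = \sqrt{632 - 31} = \sqrt{601}$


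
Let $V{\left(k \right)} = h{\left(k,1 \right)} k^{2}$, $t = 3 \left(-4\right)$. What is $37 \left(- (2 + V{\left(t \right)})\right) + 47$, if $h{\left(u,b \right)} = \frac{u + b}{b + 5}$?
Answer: $9741$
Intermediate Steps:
$h{\left(u,b \right)} = \frac{b + u}{5 + b}$
$t = -12$
$V{\left(k \right)} = k^{2} \left(\frac{1}{6} + \frac{k}{6}\right)$ ($V{\left(k \right)} = \frac{1 + k}{5 + 1} k^{2} = \frac{1 + k}{6} k^{2} = \left(\frac{1}{6} + \frac{k}{6}\right) k^{2} = k^{2} \left(\frac{1}{6} + \frac{k}{6}\right)$)
$37 \left(- (2 + V{\left(t \right)})\right) + 47 = 37 \left(- (2 + \frac{\left(-12\right)^{2} \left(1 - 12\right)}{6})\right) + 47 = 37 \left(- (2 + \frac{1}{6} \cdot 144 \left(-11\right))\right) + 47 = 37 \left(- (2 - 264)\right) + 47 = 37 \left(\left(-1\right) \left(-262\right)\right) + 47 = 37 \cdot 262 + 47 = 9694 + 47 = 9741$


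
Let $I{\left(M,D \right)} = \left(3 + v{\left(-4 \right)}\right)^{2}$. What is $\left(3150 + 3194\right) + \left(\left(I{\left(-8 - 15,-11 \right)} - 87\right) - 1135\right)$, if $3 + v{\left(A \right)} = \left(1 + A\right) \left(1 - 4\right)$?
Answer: $5203$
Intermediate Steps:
$v{\left(A \right)} = -6 - 3 A$ ($v{\left(A \right)} = -3 + \left(1 + A\right) \left(1 - 4\right) = -3 + \left(1 + A\right) \left(-3\right) = -3 - \left(3 + 3 A\right) = -6 - 3 A$)
$I{\left(M,D \right)} = 81$ ($I{\left(M,D \right)} = \left(3 - -6\right)^{2} = \left(3 + \left(-6 + 12\right)\right)^{2} = \left(3 + 6\right)^{2} = 9^{2} = 81$)
$\left(3150 + 3194\right) + \left(\left(I{\left(-8 - 15,-11 \right)} - 87\right) - 1135\right) = \left(3150 + 3194\right) + \left(\left(81 - 87\right) - 1135\right) = 6344 - 1141 = 5203$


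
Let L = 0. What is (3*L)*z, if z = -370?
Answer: 0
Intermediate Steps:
(3*L)*z = (3*0)*(-370) = 0*(-370) = 0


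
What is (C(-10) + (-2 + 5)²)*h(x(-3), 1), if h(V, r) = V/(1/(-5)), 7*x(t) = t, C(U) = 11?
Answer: 300/7 ≈ 42.857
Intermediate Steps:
x(t) = t/7
h(V, r) = -5*V (h(V, r) = V/(-⅕) = V*(-5) = -5*V)
(C(-10) + (-2 + 5)²)*h(x(-3), 1) = (11 + (-2 + 5)²)*(-5*(-3)/7) = (11 + 3²)*(-5*(-3/7)) = (11 + 9)*(15/7) = 20*(15/7) = 300/7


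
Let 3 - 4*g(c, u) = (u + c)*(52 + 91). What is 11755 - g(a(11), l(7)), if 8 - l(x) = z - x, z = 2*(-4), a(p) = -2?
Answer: 12505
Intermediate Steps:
z = -8
l(x) = 16 + x (l(x) = 8 - (-8 - x) = 8 + (8 + x) = 16 + x)
g(c, u) = 3/4 - 143*c/4 - 143*u/4 (g(c, u) = 3/4 - (u + c)*(52 + 91)/4 = 3/4 - (c + u)*143/4 = 3/4 - (143*c + 143*u)/4 = 3/4 + (-143*c/4 - 143*u/4) = 3/4 - 143*c/4 - 143*u/4)
11755 - g(a(11), l(7)) = 11755 - (3/4 - 143/4*(-2) - 143*(16 + 7)/4) = 11755 - (3/4 + 143/2 - 143/4*23) = 11755 - (3/4 + 143/2 - 3289/4) = 11755 - 1*(-750) = 11755 + 750 = 12505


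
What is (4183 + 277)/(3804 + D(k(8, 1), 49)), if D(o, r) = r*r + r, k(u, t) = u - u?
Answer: 2230/3127 ≈ 0.71314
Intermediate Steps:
k(u, t) = 0
D(o, r) = r + r**2 (D(o, r) = r**2 + r = r + r**2)
(4183 + 277)/(3804 + D(k(8, 1), 49)) = (4183 + 277)/(3804 + 49*(1 + 49)) = 4460/(3804 + 49*50) = 4460/(3804 + 2450) = 4460/6254 = 4460*(1/6254) = 2230/3127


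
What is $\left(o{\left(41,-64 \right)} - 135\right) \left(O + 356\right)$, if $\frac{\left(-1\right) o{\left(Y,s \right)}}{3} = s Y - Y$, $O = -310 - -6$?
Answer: $408720$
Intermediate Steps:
$O = -304$ ($O = -310 + 6 = -304$)
$o{\left(Y,s \right)} = 3 Y - 3 Y s$ ($o{\left(Y,s \right)} = - 3 \left(s Y - Y\right) = - 3 \left(Y s - Y\right) = - 3 \left(- Y + Y s\right) = 3 Y - 3 Y s$)
$\left(o{\left(41,-64 \right)} - 135\right) \left(O + 356\right) = \left(3 \cdot 41 \left(1 - -64\right) - 135\right) \left(-304 + 356\right) = \left(3 \cdot 41 \left(1 + 64\right) - 135\right) 52 = \left(3 \cdot 41 \cdot 65 - 135\right) 52 = \left(7995 - 135\right) 52 = 7860 \cdot 52 = 408720$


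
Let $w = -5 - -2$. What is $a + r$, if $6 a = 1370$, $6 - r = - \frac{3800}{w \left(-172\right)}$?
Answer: $\frac{10393}{43} \approx 241.7$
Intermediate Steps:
$w = -3$ ($w = -5 + 2 = -3$)
$r = \frac{1724}{129}$ ($r = 6 - - \frac{3800}{\left(-3\right) \left(-172\right)} = 6 - - \frac{3800}{516} = 6 - \left(-3800\right) \frac{1}{516} = 6 - - \frac{950}{129} = 6 + \frac{950}{129} = \frac{1724}{129} \approx 13.364$)
$a = \frac{685}{3}$ ($a = \frac{1}{6} \cdot 1370 = \frac{685}{3} \approx 228.33$)
$a + r = \frac{685}{3} + \frac{1724}{129} = \frac{10393}{43}$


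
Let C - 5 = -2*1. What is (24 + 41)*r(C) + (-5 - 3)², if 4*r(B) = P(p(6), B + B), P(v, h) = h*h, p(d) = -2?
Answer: 649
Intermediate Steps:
P(v, h) = h²
C = 3 (C = 5 - 2*1 = 5 - 2 = 3)
r(B) = B² (r(B) = (B + B)²/4 = (2*B)²/4 = (4*B²)/4 = B²)
(24 + 41)*r(C) + (-5 - 3)² = (24 + 41)*3² + (-5 - 3)² = 65*9 + (-8)² = 585 + 64 = 649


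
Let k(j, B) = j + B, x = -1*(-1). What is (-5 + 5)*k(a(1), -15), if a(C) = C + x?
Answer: 0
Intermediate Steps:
x = 1
a(C) = 1 + C (a(C) = C + 1 = 1 + C)
k(j, B) = B + j
(-5 + 5)*k(a(1), -15) = (-5 + 5)*(-15 + (1 + 1)) = 0*(-15 + 2) = 0*(-13) = 0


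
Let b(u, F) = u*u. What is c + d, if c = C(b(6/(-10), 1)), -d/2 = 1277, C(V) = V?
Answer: -63841/25 ≈ -2553.6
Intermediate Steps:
b(u, F) = u**2
d = -2554 (d = -2*1277 = -2554)
c = 9/25 (c = (6/(-10))**2 = (6*(-1/10))**2 = (-3/5)**2 = 9/25 ≈ 0.36000)
c + d = 9/25 - 2554 = -63841/25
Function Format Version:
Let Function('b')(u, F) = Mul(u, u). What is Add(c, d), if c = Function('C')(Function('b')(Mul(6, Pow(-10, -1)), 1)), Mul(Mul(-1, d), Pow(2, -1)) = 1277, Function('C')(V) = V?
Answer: Rational(-63841, 25) ≈ -2553.6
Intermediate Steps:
Function('b')(u, F) = Pow(u, 2)
d = -2554 (d = Mul(-2, 1277) = -2554)
c = Rational(9, 25) (c = Pow(Mul(6, Pow(-10, -1)), 2) = Pow(Mul(6, Rational(-1, 10)), 2) = Pow(Rational(-3, 5), 2) = Rational(9, 25) ≈ 0.36000)
Add(c, d) = Add(Rational(9, 25), -2554) = Rational(-63841, 25)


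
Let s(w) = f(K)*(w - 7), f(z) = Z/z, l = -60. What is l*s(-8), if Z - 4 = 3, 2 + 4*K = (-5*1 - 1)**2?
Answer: 12600/17 ≈ 741.18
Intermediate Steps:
K = 17/2 (K = -1/2 + (-5*1 - 1)**2/4 = -1/2 + (-5 - 1)**2/4 = -1/2 + (1/4)*(-6)**2 = -1/2 + (1/4)*36 = -1/2 + 9 = 17/2 ≈ 8.5000)
Z = 7 (Z = 4 + 3 = 7)
f(z) = 7/z
s(w) = -98/17 + 14*w/17 (s(w) = (7/(17/2))*(w - 7) = (7*(2/17))*(-7 + w) = 14*(-7 + w)/17 = -98/17 + 14*w/17)
l*s(-8) = -60*(-98/17 + (14/17)*(-8)) = -60*(-98/17 - 112/17) = -60*(-210/17) = 12600/17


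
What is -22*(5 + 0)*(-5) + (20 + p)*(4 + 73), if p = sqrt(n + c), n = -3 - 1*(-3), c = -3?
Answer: 2090 + 77*I*sqrt(3) ≈ 2090.0 + 133.37*I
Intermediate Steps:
n = 0 (n = -3 + 3 = 0)
p = I*sqrt(3) (p = sqrt(0 - 3) = sqrt(-3) = I*sqrt(3) ≈ 1.732*I)
-22*(5 + 0)*(-5) + (20 + p)*(4 + 73) = -22*(5 + 0)*(-5) + (20 + I*sqrt(3))*(4 + 73) = -110*(-5) + (20 + I*sqrt(3))*77 = -22*(-25) + (1540 + 77*I*sqrt(3)) = 550 + (1540 + 77*I*sqrt(3)) = 2090 + 77*I*sqrt(3)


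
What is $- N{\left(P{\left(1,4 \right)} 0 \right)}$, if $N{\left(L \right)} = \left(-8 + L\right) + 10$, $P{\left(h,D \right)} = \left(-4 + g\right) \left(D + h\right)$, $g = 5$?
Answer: $-2$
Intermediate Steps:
$P{\left(h,D \right)} = D + h$ ($P{\left(h,D \right)} = \left(-4 + 5\right) \left(D + h\right) = 1 \left(D + h\right) = D + h$)
$N{\left(L \right)} = 2 + L$
$- N{\left(P{\left(1,4 \right)} 0 \right)} = - (2 + \left(4 + 1\right) 0) = - (2 + 5 \cdot 0) = - (2 + 0) = \left(-1\right) 2 = -2$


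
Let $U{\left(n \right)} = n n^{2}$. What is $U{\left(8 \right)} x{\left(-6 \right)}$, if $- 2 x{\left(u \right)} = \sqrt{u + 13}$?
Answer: $- 256 \sqrt{7} \approx -677.31$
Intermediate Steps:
$U{\left(n \right)} = n^{3}$
$x{\left(u \right)} = - \frac{\sqrt{13 + u}}{2}$ ($x{\left(u \right)} = - \frac{\sqrt{u + 13}}{2} = - \frac{\sqrt{13 + u}}{2}$)
$U{\left(8 \right)} x{\left(-6 \right)} = 8^{3} \left(- \frac{\sqrt{13 - 6}}{2}\right) = 512 \left(- \frac{\sqrt{7}}{2}\right) = - 256 \sqrt{7}$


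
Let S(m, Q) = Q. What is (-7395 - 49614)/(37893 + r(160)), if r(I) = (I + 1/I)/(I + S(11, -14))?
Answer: -1331730240/885206081 ≈ -1.5044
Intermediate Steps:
r(I) = (I + 1/I)/(-14 + I) (r(I) = (I + 1/I)/(I - 14) = (I + 1/I)/(-14 + I))
(-7395 - 49614)/(37893 + r(160)) = (-7395 - 49614)/(37893 + (1 + 160²)/(160*(-14 + 160))) = -57009/(37893 + (1/160)*(1 + 25600)/146) = -57009/(37893 + (1/160)*(1/146)*25601) = -57009/(37893 + 25601/23360) = -57009/885206081/23360 = -57009*23360/885206081 = -1331730240/885206081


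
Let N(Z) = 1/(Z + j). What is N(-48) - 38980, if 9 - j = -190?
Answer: -5885979/151 ≈ -38980.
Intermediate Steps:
j = 199 (j = 9 - 1*(-190) = 9 + 190 = 199)
N(Z) = 1/(199 + Z) (N(Z) = 1/(Z + 199) = 1/(199 + Z))
N(-48) - 38980 = 1/(199 - 48) - 38980 = 1/151 - 38980 = -5885979/151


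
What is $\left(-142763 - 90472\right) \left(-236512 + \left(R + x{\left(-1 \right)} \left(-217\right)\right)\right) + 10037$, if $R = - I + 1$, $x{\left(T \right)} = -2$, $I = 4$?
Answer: $55062362072$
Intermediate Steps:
$R = -3$ ($R = \left(-1\right) 4 + 1 = -4 + 1 = -3$)
$\left(-142763 - 90472\right) \left(-236512 + \left(R + x{\left(-1 \right)} \left(-217\right)\right)\right) + 10037 = \left(-142763 - 90472\right) \left(-236512 - -431\right) + 10037 = - 233235 \left(-236512 + \left(-3 + 434\right)\right) + 10037 = - 233235 \left(-236512 + 431\right) + 10037 = \left(-233235\right) \left(-236081\right) + 10037 = 55062352035 + 10037 = 55062362072$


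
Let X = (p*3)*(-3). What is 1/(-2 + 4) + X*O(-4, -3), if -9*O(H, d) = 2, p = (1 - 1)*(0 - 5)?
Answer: ½ ≈ 0.50000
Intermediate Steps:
p = 0 (p = 0*(-5) = 0)
O(H, d) = -2/9 (O(H, d) = -⅑*2 = -2/9)
X = 0 (X = (0*3)*(-3) = 0*(-3) = 0)
1/(-2 + 4) + X*O(-4, -3) = 1/(-2 + 4) + 0*(-2/9) = 1/2 + 0 = ½ + 0 = ½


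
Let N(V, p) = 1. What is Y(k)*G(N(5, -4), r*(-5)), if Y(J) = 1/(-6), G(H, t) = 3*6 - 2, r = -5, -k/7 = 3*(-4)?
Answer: -8/3 ≈ -2.6667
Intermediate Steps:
k = 84 (k = -21*(-4) = -7*(-12) = 84)
G(H, t) = 16 (G(H, t) = 18 - 2 = 16)
Y(J) = -⅙
Y(k)*G(N(5, -4), r*(-5)) = -⅙*16 = -8/3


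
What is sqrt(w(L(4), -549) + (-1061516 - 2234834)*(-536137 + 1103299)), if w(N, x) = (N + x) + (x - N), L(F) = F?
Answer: 3*I*sqrt(207729384422) ≈ 1.3673e+6*I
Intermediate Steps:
w(N, x) = 2*x
sqrt(w(L(4), -549) + (-1061516 - 2234834)*(-536137 + 1103299)) = sqrt(2*(-549) + (-1061516 - 2234834)*(-536137 + 1103299)) = sqrt(-1098 - 3296350*567162) = sqrt(-1098 - 1869564458700) = sqrt(-1869564459798) = 3*I*sqrt(207729384422)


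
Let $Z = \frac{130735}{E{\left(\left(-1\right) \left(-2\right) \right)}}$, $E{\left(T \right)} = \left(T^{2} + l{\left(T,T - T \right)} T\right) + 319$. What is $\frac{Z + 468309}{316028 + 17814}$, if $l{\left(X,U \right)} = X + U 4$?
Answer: $\frac{76633889}{54583167} \approx 1.404$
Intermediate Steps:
$l{\left(X,U \right)} = X + 4 U$
$E{\left(T \right)} = 319 + 2 T^{2}$ ($E{\left(T \right)} = \left(T^{2} + \left(T + 4 \left(T - T\right)\right) T\right) + 319 = \left(T^{2} + \left(T + 4 \cdot 0\right) T\right) + 319 = \left(T^{2} + \left(T + 0\right) T\right) + 319 = \left(T^{2} + T T\right) + 319 = \left(T^{2} + T^{2}\right) + 319 = 2 T^{2} + 319 = 319 + 2 T^{2}$)
$Z = \frac{130735}{327}$ ($Z = \frac{130735}{319 + 2 \left(\left(-1\right) \left(-2\right)\right)^{2}} = \frac{130735}{319 + 2 \cdot 2^{2}} = \frac{130735}{319 + 2 \cdot 4} = \frac{130735}{319 + 8} = \frac{130735}{327} \approx 399.8$)
$\frac{Z + 468309}{316028 + 17814} = \frac{\frac{130735}{327} + 468309}{316028 + 17814} = \frac{153267778}{327 \cdot 333842} = \frac{153267778}{327} \cdot \frac{1}{333842} = \frac{76633889}{54583167}$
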